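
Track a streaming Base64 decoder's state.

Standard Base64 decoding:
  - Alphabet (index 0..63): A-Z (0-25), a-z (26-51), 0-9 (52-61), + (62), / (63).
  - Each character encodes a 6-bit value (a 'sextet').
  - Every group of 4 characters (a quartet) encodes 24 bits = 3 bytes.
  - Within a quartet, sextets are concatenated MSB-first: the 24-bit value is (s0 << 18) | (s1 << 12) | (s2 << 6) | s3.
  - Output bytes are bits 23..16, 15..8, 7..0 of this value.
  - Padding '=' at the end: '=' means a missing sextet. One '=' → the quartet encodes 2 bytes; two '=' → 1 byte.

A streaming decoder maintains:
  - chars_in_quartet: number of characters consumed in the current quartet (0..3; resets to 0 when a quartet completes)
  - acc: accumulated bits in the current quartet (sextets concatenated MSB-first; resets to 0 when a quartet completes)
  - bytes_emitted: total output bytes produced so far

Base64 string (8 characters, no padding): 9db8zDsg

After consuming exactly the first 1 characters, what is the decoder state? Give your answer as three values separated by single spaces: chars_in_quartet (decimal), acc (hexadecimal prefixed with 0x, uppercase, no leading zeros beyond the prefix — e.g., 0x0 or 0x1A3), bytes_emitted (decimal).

After char 0 ('9'=61): chars_in_quartet=1 acc=0x3D bytes_emitted=0

Answer: 1 0x3D 0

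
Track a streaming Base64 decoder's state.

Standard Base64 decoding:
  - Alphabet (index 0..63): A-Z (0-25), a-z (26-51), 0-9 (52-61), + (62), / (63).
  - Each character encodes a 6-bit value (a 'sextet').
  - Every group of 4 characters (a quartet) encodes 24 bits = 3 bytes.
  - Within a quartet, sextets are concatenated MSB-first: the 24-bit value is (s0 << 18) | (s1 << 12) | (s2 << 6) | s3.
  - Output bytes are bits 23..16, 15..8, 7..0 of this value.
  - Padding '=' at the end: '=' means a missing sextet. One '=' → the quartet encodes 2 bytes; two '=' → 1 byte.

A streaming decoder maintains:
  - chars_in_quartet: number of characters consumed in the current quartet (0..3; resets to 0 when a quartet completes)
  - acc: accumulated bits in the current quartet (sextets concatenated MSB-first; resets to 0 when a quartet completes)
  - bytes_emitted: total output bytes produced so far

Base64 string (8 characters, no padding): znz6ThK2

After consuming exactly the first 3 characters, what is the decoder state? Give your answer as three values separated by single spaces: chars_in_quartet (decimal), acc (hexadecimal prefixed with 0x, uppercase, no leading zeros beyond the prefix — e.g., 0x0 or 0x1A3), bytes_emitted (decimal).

After char 0 ('z'=51): chars_in_quartet=1 acc=0x33 bytes_emitted=0
After char 1 ('n'=39): chars_in_quartet=2 acc=0xCE7 bytes_emitted=0
After char 2 ('z'=51): chars_in_quartet=3 acc=0x339F3 bytes_emitted=0

Answer: 3 0x339F3 0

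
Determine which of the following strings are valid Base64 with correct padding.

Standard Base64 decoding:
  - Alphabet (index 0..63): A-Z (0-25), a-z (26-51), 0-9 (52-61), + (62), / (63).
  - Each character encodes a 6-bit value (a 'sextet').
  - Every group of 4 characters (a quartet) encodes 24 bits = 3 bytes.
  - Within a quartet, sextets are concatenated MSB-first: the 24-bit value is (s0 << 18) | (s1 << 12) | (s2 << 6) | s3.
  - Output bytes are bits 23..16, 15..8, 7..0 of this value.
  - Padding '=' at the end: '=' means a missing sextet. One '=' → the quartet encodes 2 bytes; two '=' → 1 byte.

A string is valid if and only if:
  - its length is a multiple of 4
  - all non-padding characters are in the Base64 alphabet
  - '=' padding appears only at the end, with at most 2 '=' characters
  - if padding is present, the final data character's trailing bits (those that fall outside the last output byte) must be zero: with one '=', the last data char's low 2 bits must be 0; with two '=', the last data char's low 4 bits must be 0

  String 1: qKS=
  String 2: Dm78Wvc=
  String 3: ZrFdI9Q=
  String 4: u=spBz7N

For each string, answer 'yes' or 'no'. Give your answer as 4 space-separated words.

Answer: no yes yes no

Derivation:
String 1: 'qKS=' → invalid (bad trailing bits)
String 2: 'Dm78Wvc=' → valid
String 3: 'ZrFdI9Q=' → valid
String 4: 'u=spBz7N' → invalid (bad char(s): ['=']; '=' in middle)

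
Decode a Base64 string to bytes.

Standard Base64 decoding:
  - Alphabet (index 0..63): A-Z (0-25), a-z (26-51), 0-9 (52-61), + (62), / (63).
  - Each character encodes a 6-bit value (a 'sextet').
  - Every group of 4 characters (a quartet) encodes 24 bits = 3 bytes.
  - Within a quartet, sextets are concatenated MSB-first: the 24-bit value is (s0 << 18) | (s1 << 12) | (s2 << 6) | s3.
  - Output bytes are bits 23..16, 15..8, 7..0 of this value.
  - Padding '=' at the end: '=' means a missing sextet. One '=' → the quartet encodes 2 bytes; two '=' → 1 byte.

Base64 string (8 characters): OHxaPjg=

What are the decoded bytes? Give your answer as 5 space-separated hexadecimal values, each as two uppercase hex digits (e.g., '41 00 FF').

After char 0 ('O'=14): chars_in_quartet=1 acc=0xE bytes_emitted=0
After char 1 ('H'=7): chars_in_quartet=2 acc=0x387 bytes_emitted=0
After char 2 ('x'=49): chars_in_quartet=3 acc=0xE1F1 bytes_emitted=0
After char 3 ('a'=26): chars_in_quartet=4 acc=0x387C5A -> emit 38 7C 5A, reset; bytes_emitted=3
After char 4 ('P'=15): chars_in_quartet=1 acc=0xF bytes_emitted=3
After char 5 ('j'=35): chars_in_quartet=2 acc=0x3E3 bytes_emitted=3
After char 6 ('g'=32): chars_in_quartet=3 acc=0xF8E0 bytes_emitted=3
Padding '=': partial quartet acc=0xF8E0 -> emit 3E 38; bytes_emitted=5

Answer: 38 7C 5A 3E 38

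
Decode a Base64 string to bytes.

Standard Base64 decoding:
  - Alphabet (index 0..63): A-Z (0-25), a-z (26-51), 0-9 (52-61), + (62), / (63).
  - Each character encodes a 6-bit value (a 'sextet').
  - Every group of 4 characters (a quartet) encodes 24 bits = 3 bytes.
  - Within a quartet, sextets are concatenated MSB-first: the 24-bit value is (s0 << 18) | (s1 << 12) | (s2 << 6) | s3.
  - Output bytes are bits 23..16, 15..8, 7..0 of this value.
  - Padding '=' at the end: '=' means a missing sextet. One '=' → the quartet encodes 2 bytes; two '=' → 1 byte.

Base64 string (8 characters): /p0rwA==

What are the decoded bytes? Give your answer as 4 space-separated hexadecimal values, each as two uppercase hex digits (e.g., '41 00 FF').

Answer: FE 9D 2B C0

Derivation:
After char 0 ('/'=63): chars_in_quartet=1 acc=0x3F bytes_emitted=0
After char 1 ('p'=41): chars_in_quartet=2 acc=0xFE9 bytes_emitted=0
After char 2 ('0'=52): chars_in_quartet=3 acc=0x3FA74 bytes_emitted=0
After char 3 ('r'=43): chars_in_quartet=4 acc=0xFE9D2B -> emit FE 9D 2B, reset; bytes_emitted=3
After char 4 ('w'=48): chars_in_quartet=1 acc=0x30 bytes_emitted=3
After char 5 ('A'=0): chars_in_quartet=2 acc=0xC00 bytes_emitted=3
Padding '==': partial quartet acc=0xC00 -> emit C0; bytes_emitted=4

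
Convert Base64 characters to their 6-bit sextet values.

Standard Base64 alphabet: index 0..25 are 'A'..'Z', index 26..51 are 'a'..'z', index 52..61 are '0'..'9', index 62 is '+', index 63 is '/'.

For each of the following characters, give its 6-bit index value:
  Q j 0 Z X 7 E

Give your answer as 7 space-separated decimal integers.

'Q': A..Z range, ord('Q') − ord('A') = 16
'j': a..z range, 26 + ord('j') − ord('a') = 35
'0': 0..9 range, 52 + ord('0') − ord('0') = 52
'Z': A..Z range, ord('Z') − ord('A') = 25
'X': A..Z range, ord('X') − ord('A') = 23
'7': 0..9 range, 52 + ord('7') − ord('0') = 59
'E': A..Z range, ord('E') − ord('A') = 4

Answer: 16 35 52 25 23 59 4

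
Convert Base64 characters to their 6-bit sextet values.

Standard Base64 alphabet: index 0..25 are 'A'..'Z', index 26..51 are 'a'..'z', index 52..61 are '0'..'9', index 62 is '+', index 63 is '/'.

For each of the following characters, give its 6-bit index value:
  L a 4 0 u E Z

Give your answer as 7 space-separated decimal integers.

'L': A..Z range, ord('L') − ord('A') = 11
'a': a..z range, 26 + ord('a') − ord('a') = 26
'4': 0..9 range, 52 + ord('4') − ord('0') = 56
'0': 0..9 range, 52 + ord('0') − ord('0') = 52
'u': a..z range, 26 + ord('u') − ord('a') = 46
'E': A..Z range, ord('E') − ord('A') = 4
'Z': A..Z range, ord('Z') − ord('A') = 25

Answer: 11 26 56 52 46 4 25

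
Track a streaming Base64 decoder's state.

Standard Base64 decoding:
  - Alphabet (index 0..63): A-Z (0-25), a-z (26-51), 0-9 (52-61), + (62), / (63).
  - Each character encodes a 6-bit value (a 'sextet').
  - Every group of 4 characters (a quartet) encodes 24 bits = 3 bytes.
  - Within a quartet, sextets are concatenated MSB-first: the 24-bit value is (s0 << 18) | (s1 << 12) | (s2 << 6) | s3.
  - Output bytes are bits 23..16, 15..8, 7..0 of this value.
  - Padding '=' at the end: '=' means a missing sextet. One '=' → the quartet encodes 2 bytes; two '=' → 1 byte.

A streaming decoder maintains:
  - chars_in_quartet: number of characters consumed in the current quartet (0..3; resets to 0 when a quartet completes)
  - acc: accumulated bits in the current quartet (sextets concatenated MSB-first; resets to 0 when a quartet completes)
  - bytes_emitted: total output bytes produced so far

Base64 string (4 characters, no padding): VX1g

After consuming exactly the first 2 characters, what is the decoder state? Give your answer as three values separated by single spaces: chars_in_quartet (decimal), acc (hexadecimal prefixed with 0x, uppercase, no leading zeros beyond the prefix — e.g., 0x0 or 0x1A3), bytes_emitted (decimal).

Answer: 2 0x557 0

Derivation:
After char 0 ('V'=21): chars_in_quartet=1 acc=0x15 bytes_emitted=0
After char 1 ('X'=23): chars_in_quartet=2 acc=0x557 bytes_emitted=0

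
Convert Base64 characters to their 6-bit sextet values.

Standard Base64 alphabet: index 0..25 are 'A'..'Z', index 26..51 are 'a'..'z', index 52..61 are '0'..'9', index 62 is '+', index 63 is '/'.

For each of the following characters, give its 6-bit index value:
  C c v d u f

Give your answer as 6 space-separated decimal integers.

Answer: 2 28 47 29 46 31

Derivation:
'C': A..Z range, ord('C') − ord('A') = 2
'c': a..z range, 26 + ord('c') − ord('a') = 28
'v': a..z range, 26 + ord('v') − ord('a') = 47
'd': a..z range, 26 + ord('d') − ord('a') = 29
'u': a..z range, 26 + ord('u') − ord('a') = 46
'f': a..z range, 26 + ord('f') − ord('a') = 31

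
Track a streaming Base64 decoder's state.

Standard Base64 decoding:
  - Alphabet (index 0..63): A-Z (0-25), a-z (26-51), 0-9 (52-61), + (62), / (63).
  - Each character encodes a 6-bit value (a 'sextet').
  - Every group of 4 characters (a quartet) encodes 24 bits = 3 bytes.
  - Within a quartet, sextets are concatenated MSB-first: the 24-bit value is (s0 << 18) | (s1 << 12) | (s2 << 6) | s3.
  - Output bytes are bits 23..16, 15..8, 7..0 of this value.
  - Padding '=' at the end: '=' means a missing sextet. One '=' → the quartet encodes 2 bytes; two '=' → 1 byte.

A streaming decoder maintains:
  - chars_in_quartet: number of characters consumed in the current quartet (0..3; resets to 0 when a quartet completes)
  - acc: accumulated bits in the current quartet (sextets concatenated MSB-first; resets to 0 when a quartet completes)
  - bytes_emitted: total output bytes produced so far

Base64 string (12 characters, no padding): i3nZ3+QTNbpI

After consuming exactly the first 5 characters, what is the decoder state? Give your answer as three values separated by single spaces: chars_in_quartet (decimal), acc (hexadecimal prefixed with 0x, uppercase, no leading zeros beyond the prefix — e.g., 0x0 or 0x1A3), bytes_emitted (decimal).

Answer: 1 0x37 3

Derivation:
After char 0 ('i'=34): chars_in_quartet=1 acc=0x22 bytes_emitted=0
After char 1 ('3'=55): chars_in_quartet=2 acc=0x8B7 bytes_emitted=0
After char 2 ('n'=39): chars_in_quartet=3 acc=0x22DE7 bytes_emitted=0
After char 3 ('Z'=25): chars_in_quartet=4 acc=0x8B79D9 -> emit 8B 79 D9, reset; bytes_emitted=3
After char 4 ('3'=55): chars_in_quartet=1 acc=0x37 bytes_emitted=3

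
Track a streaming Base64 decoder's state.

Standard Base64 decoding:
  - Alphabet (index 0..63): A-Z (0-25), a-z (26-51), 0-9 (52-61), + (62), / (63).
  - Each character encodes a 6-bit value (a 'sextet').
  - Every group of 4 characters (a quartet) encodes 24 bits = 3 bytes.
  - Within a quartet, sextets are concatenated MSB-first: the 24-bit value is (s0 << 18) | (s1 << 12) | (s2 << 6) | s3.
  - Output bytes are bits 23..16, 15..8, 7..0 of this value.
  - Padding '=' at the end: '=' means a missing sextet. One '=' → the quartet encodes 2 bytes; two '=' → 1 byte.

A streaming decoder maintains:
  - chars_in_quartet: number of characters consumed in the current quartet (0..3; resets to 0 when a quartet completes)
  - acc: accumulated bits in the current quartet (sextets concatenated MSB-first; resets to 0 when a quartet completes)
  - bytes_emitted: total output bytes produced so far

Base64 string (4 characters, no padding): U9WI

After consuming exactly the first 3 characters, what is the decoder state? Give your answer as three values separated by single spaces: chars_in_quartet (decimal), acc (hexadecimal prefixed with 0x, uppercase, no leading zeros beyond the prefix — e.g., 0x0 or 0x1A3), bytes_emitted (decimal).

After char 0 ('U'=20): chars_in_quartet=1 acc=0x14 bytes_emitted=0
After char 1 ('9'=61): chars_in_quartet=2 acc=0x53D bytes_emitted=0
After char 2 ('W'=22): chars_in_quartet=3 acc=0x14F56 bytes_emitted=0

Answer: 3 0x14F56 0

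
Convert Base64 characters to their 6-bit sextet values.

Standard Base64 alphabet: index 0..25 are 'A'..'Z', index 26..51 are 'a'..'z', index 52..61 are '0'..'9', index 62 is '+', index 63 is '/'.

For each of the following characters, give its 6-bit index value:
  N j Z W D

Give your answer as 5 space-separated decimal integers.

'N': A..Z range, ord('N') − ord('A') = 13
'j': a..z range, 26 + ord('j') − ord('a') = 35
'Z': A..Z range, ord('Z') − ord('A') = 25
'W': A..Z range, ord('W') − ord('A') = 22
'D': A..Z range, ord('D') − ord('A') = 3

Answer: 13 35 25 22 3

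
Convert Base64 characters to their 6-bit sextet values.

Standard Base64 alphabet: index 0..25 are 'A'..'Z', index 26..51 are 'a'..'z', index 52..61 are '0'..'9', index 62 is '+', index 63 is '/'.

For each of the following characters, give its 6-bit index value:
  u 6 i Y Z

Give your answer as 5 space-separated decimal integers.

Answer: 46 58 34 24 25

Derivation:
'u': a..z range, 26 + ord('u') − ord('a') = 46
'6': 0..9 range, 52 + ord('6') − ord('0') = 58
'i': a..z range, 26 + ord('i') − ord('a') = 34
'Y': A..Z range, ord('Y') − ord('A') = 24
'Z': A..Z range, ord('Z') − ord('A') = 25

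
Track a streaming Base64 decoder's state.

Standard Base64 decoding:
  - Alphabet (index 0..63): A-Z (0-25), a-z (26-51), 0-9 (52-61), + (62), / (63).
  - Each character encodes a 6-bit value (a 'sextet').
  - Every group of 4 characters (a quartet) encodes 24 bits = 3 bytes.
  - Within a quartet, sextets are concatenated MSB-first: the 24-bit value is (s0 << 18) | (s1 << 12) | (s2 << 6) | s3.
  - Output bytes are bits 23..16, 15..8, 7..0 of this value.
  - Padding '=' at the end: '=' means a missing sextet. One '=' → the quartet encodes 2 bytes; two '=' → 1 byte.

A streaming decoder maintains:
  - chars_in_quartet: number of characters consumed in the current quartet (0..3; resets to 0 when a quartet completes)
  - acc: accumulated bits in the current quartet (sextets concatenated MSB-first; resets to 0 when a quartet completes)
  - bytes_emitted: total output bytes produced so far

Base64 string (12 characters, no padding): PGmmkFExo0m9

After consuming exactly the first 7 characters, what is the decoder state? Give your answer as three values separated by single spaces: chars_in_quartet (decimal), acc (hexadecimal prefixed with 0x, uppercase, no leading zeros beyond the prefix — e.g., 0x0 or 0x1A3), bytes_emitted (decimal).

Answer: 3 0x24144 3

Derivation:
After char 0 ('P'=15): chars_in_quartet=1 acc=0xF bytes_emitted=0
After char 1 ('G'=6): chars_in_quartet=2 acc=0x3C6 bytes_emitted=0
After char 2 ('m'=38): chars_in_quartet=3 acc=0xF1A6 bytes_emitted=0
After char 3 ('m'=38): chars_in_quartet=4 acc=0x3C69A6 -> emit 3C 69 A6, reset; bytes_emitted=3
After char 4 ('k'=36): chars_in_quartet=1 acc=0x24 bytes_emitted=3
After char 5 ('F'=5): chars_in_quartet=2 acc=0x905 bytes_emitted=3
After char 6 ('E'=4): chars_in_quartet=3 acc=0x24144 bytes_emitted=3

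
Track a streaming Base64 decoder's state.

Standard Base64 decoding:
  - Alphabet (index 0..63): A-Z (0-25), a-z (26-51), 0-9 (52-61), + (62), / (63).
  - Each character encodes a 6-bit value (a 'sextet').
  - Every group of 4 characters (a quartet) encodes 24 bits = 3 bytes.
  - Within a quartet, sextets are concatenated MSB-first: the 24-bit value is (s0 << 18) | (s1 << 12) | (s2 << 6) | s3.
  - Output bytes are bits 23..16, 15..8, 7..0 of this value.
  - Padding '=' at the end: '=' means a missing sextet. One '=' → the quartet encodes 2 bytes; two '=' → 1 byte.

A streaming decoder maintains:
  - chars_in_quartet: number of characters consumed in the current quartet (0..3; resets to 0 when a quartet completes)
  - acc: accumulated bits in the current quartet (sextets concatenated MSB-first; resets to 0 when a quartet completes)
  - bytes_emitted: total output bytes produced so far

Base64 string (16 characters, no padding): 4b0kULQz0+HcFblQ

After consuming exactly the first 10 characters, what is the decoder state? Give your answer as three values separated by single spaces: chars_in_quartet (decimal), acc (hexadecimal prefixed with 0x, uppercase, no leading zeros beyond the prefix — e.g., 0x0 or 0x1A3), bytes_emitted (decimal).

After char 0 ('4'=56): chars_in_quartet=1 acc=0x38 bytes_emitted=0
After char 1 ('b'=27): chars_in_quartet=2 acc=0xE1B bytes_emitted=0
After char 2 ('0'=52): chars_in_quartet=3 acc=0x386F4 bytes_emitted=0
After char 3 ('k'=36): chars_in_quartet=4 acc=0xE1BD24 -> emit E1 BD 24, reset; bytes_emitted=3
After char 4 ('U'=20): chars_in_quartet=1 acc=0x14 bytes_emitted=3
After char 5 ('L'=11): chars_in_quartet=2 acc=0x50B bytes_emitted=3
After char 6 ('Q'=16): chars_in_quartet=3 acc=0x142D0 bytes_emitted=3
After char 7 ('z'=51): chars_in_quartet=4 acc=0x50B433 -> emit 50 B4 33, reset; bytes_emitted=6
After char 8 ('0'=52): chars_in_quartet=1 acc=0x34 bytes_emitted=6
After char 9 ('+'=62): chars_in_quartet=2 acc=0xD3E bytes_emitted=6

Answer: 2 0xD3E 6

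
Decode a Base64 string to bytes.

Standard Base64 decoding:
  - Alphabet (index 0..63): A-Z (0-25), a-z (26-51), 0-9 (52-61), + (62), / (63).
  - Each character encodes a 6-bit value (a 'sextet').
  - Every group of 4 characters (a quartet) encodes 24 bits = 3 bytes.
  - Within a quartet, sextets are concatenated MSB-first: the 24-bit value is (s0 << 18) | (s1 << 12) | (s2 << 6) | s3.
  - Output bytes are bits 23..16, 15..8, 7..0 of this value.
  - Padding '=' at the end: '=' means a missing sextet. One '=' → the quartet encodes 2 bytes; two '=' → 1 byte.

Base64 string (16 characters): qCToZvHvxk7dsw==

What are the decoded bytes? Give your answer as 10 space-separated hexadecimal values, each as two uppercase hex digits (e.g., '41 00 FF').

Answer: A8 24 E8 66 F1 EF C6 4E DD B3

Derivation:
After char 0 ('q'=42): chars_in_quartet=1 acc=0x2A bytes_emitted=0
After char 1 ('C'=2): chars_in_quartet=2 acc=0xA82 bytes_emitted=0
After char 2 ('T'=19): chars_in_quartet=3 acc=0x2A093 bytes_emitted=0
After char 3 ('o'=40): chars_in_quartet=4 acc=0xA824E8 -> emit A8 24 E8, reset; bytes_emitted=3
After char 4 ('Z'=25): chars_in_quartet=1 acc=0x19 bytes_emitted=3
After char 5 ('v'=47): chars_in_quartet=2 acc=0x66F bytes_emitted=3
After char 6 ('H'=7): chars_in_quartet=3 acc=0x19BC7 bytes_emitted=3
After char 7 ('v'=47): chars_in_quartet=4 acc=0x66F1EF -> emit 66 F1 EF, reset; bytes_emitted=6
After char 8 ('x'=49): chars_in_quartet=1 acc=0x31 bytes_emitted=6
After char 9 ('k'=36): chars_in_quartet=2 acc=0xC64 bytes_emitted=6
After char 10 ('7'=59): chars_in_quartet=3 acc=0x3193B bytes_emitted=6
After char 11 ('d'=29): chars_in_quartet=4 acc=0xC64EDD -> emit C6 4E DD, reset; bytes_emitted=9
After char 12 ('s'=44): chars_in_quartet=1 acc=0x2C bytes_emitted=9
After char 13 ('w'=48): chars_in_quartet=2 acc=0xB30 bytes_emitted=9
Padding '==': partial quartet acc=0xB30 -> emit B3; bytes_emitted=10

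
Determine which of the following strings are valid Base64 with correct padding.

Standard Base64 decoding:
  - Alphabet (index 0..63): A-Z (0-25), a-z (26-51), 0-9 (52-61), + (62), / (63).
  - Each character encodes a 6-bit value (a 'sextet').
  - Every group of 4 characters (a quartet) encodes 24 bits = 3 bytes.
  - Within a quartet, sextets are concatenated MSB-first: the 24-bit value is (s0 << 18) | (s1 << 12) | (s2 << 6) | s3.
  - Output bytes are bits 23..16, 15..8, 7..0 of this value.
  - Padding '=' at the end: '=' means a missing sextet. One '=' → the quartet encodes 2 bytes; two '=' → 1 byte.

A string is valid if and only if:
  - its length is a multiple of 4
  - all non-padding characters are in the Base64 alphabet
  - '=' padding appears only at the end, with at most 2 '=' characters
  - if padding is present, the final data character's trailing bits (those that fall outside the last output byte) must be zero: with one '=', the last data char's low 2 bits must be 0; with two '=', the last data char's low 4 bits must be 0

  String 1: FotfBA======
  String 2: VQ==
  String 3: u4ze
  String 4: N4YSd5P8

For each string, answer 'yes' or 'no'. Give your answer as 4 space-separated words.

Answer: no yes yes yes

Derivation:
String 1: 'FotfBA======' → invalid (6 pad chars (max 2))
String 2: 'VQ==' → valid
String 3: 'u4ze' → valid
String 4: 'N4YSd5P8' → valid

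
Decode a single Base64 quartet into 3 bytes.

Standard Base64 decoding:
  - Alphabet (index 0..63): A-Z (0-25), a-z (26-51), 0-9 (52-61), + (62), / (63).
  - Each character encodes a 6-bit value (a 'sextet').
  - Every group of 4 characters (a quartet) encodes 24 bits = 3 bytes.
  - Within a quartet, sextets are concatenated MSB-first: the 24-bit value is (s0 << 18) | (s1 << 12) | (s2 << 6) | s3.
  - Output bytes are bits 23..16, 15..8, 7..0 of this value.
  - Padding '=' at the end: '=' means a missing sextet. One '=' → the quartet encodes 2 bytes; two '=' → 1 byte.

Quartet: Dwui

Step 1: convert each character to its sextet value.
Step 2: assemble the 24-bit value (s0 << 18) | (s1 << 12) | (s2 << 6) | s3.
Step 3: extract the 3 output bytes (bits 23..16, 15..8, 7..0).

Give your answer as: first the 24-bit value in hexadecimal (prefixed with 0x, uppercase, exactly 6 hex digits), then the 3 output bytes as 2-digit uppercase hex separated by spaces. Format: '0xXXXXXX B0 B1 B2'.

Sextets: D=3, w=48, u=46, i=34
24-bit: (3<<18) | (48<<12) | (46<<6) | 34
      = 0x0C0000 | 0x030000 | 0x000B80 | 0x000022
      = 0x0F0BA2
Bytes: (v>>16)&0xFF=0F, (v>>8)&0xFF=0B, v&0xFF=A2

Answer: 0x0F0BA2 0F 0B A2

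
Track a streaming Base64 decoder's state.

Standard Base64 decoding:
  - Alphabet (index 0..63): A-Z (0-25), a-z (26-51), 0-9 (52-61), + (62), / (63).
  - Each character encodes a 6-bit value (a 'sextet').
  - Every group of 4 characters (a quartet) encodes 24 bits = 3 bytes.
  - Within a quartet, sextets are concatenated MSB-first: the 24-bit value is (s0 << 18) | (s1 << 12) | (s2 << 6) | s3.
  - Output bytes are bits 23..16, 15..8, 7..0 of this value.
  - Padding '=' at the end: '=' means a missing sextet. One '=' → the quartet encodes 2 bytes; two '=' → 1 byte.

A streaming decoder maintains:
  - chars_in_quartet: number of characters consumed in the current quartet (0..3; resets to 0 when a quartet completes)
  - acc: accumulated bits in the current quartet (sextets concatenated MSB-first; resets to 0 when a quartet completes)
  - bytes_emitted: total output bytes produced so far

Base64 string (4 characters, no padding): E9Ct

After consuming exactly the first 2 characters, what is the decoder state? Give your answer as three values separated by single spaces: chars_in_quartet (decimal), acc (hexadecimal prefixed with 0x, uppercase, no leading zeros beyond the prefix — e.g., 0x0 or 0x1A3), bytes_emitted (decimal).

After char 0 ('E'=4): chars_in_quartet=1 acc=0x4 bytes_emitted=0
After char 1 ('9'=61): chars_in_quartet=2 acc=0x13D bytes_emitted=0

Answer: 2 0x13D 0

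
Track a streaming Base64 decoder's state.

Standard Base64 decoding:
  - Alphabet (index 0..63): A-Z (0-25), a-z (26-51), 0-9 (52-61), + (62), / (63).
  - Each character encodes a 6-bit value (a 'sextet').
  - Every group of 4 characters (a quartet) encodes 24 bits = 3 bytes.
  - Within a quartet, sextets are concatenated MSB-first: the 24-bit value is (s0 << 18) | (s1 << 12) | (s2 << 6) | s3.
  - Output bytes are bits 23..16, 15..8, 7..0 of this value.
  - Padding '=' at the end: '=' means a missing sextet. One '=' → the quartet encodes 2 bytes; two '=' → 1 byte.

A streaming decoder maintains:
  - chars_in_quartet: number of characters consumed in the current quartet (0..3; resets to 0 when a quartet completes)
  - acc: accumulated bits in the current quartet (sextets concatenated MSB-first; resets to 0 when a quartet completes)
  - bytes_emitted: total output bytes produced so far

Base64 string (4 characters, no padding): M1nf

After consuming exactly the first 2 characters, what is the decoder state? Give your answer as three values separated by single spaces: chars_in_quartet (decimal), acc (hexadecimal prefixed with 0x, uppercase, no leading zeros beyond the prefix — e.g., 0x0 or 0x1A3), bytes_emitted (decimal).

Answer: 2 0x335 0

Derivation:
After char 0 ('M'=12): chars_in_quartet=1 acc=0xC bytes_emitted=0
After char 1 ('1'=53): chars_in_quartet=2 acc=0x335 bytes_emitted=0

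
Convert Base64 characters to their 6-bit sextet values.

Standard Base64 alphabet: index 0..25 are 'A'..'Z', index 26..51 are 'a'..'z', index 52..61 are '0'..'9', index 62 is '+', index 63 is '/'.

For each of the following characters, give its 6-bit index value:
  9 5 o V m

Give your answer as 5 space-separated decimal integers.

'9': 0..9 range, 52 + ord('9') − ord('0') = 61
'5': 0..9 range, 52 + ord('5') − ord('0') = 57
'o': a..z range, 26 + ord('o') − ord('a') = 40
'V': A..Z range, ord('V') − ord('A') = 21
'm': a..z range, 26 + ord('m') − ord('a') = 38

Answer: 61 57 40 21 38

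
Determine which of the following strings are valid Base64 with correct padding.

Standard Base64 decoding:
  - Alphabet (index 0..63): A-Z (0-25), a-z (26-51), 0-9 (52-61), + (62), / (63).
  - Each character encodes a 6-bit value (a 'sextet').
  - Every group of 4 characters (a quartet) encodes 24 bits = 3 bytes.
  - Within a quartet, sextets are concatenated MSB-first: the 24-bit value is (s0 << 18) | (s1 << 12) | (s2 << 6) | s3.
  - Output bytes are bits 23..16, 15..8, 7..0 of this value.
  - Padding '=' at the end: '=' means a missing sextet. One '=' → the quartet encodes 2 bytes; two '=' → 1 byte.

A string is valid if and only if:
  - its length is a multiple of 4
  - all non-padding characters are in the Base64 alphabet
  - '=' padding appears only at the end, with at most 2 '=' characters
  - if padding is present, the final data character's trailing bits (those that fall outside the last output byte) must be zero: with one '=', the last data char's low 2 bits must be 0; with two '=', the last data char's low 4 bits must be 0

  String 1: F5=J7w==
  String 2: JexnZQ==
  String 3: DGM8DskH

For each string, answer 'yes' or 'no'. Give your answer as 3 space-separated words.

String 1: 'F5=J7w==' → invalid (bad char(s): ['=']; '=' in middle)
String 2: 'JexnZQ==' → valid
String 3: 'DGM8DskH' → valid

Answer: no yes yes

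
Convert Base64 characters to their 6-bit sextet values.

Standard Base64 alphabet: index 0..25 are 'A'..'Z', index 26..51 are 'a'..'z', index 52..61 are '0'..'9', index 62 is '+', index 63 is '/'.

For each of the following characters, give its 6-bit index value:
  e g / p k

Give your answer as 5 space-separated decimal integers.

Answer: 30 32 63 41 36

Derivation:
'e': a..z range, 26 + ord('e') − ord('a') = 30
'g': a..z range, 26 + ord('g') − ord('a') = 32
'/': index 63
'p': a..z range, 26 + ord('p') − ord('a') = 41
'k': a..z range, 26 + ord('k') − ord('a') = 36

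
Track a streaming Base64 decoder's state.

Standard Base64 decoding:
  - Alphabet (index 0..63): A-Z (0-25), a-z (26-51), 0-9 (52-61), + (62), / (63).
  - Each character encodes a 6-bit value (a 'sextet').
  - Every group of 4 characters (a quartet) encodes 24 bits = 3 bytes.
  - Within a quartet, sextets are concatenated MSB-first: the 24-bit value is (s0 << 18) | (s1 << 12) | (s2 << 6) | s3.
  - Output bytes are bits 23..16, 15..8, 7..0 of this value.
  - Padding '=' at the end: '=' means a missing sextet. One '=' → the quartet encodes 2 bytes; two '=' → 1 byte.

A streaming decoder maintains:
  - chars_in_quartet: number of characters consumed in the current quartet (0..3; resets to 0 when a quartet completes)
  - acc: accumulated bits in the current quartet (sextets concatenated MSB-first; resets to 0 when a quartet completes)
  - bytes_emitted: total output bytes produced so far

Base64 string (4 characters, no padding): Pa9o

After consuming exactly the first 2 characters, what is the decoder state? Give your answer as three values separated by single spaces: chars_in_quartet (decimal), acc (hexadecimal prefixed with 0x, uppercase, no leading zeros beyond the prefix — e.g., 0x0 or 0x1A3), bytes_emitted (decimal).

Answer: 2 0x3DA 0

Derivation:
After char 0 ('P'=15): chars_in_quartet=1 acc=0xF bytes_emitted=0
After char 1 ('a'=26): chars_in_quartet=2 acc=0x3DA bytes_emitted=0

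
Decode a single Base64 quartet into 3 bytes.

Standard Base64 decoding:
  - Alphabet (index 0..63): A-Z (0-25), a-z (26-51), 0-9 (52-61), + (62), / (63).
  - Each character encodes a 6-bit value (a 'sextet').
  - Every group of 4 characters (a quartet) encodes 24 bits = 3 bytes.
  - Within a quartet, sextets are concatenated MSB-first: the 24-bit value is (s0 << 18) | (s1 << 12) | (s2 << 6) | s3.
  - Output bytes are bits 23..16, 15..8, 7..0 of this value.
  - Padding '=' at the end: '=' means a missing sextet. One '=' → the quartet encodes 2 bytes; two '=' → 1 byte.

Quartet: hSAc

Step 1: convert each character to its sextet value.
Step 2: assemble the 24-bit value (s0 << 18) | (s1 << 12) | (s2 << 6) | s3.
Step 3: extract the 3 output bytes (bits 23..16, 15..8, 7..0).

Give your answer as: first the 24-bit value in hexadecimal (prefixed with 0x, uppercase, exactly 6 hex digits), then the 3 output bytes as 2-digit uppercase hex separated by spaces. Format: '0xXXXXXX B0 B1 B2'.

Sextets: h=33, S=18, A=0, c=28
24-bit: (33<<18) | (18<<12) | (0<<6) | 28
      = 0x840000 | 0x012000 | 0x000000 | 0x00001C
      = 0x85201C
Bytes: (v>>16)&0xFF=85, (v>>8)&0xFF=20, v&0xFF=1C

Answer: 0x85201C 85 20 1C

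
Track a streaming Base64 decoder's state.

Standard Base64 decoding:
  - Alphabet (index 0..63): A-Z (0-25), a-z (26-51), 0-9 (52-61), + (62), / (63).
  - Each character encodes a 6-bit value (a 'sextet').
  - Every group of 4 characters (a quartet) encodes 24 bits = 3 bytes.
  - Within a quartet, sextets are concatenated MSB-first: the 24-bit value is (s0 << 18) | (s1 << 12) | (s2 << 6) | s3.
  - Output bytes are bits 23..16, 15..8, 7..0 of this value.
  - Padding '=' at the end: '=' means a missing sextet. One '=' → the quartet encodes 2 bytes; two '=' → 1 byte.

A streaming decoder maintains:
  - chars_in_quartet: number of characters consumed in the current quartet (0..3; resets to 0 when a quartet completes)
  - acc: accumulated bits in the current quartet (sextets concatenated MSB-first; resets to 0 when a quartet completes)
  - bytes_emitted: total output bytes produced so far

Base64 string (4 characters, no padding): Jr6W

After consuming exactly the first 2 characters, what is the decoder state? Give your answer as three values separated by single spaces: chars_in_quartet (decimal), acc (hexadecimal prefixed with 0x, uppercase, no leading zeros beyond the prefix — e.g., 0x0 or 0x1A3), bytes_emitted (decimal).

After char 0 ('J'=9): chars_in_quartet=1 acc=0x9 bytes_emitted=0
After char 1 ('r'=43): chars_in_quartet=2 acc=0x26B bytes_emitted=0

Answer: 2 0x26B 0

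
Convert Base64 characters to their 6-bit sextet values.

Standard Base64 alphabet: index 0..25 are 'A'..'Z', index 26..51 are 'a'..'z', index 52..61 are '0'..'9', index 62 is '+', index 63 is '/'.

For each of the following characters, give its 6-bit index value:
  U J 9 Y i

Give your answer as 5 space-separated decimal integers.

Answer: 20 9 61 24 34

Derivation:
'U': A..Z range, ord('U') − ord('A') = 20
'J': A..Z range, ord('J') − ord('A') = 9
'9': 0..9 range, 52 + ord('9') − ord('0') = 61
'Y': A..Z range, ord('Y') − ord('A') = 24
'i': a..z range, 26 + ord('i') − ord('a') = 34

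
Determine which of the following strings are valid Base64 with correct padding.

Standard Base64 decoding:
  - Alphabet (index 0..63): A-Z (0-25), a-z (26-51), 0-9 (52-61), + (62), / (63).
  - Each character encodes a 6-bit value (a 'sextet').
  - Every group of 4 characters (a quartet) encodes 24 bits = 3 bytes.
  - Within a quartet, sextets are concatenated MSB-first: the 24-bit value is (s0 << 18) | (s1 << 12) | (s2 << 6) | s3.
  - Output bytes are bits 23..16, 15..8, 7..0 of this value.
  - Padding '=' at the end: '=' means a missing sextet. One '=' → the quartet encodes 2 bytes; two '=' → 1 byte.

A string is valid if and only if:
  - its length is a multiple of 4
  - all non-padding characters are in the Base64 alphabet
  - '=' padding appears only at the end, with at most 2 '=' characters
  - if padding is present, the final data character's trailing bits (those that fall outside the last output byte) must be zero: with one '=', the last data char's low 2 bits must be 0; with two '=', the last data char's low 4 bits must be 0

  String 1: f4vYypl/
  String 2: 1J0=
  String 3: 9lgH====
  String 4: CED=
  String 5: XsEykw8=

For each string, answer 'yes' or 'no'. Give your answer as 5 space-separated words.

Answer: yes yes no no yes

Derivation:
String 1: 'f4vYypl/' → valid
String 2: '1J0=' → valid
String 3: '9lgH====' → invalid (4 pad chars (max 2))
String 4: 'CED=' → invalid (bad trailing bits)
String 5: 'XsEykw8=' → valid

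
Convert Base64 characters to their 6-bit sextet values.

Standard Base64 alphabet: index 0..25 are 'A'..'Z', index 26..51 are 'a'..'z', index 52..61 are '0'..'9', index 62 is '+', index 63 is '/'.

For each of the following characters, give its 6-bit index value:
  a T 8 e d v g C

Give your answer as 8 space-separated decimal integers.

Answer: 26 19 60 30 29 47 32 2

Derivation:
'a': a..z range, 26 + ord('a') − ord('a') = 26
'T': A..Z range, ord('T') − ord('A') = 19
'8': 0..9 range, 52 + ord('8') − ord('0') = 60
'e': a..z range, 26 + ord('e') − ord('a') = 30
'd': a..z range, 26 + ord('d') − ord('a') = 29
'v': a..z range, 26 + ord('v') − ord('a') = 47
'g': a..z range, 26 + ord('g') − ord('a') = 32
'C': A..Z range, ord('C') − ord('A') = 2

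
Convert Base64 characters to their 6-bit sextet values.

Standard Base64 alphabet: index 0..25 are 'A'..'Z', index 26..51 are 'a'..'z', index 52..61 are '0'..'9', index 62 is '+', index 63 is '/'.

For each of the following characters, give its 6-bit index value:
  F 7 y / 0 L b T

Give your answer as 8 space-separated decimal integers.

'F': A..Z range, ord('F') − ord('A') = 5
'7': 0..9 range, 52 + ord('7') − ord('0') = 59
'y': a..z range, 26 + ord('y') − ord('a') = 50
'/': index 63
'0': 0..9 range, 52 + ord('0') − ord('0') = 52
'L': A..Z range, ord('L') − ord('A') = 11
'b': a..z range, 26 + ord('b') − ord('a') = 27
'T': A..Z range, ord('T') − ord('A') = 19

Answer: 5 59 50 63 52 11 27 19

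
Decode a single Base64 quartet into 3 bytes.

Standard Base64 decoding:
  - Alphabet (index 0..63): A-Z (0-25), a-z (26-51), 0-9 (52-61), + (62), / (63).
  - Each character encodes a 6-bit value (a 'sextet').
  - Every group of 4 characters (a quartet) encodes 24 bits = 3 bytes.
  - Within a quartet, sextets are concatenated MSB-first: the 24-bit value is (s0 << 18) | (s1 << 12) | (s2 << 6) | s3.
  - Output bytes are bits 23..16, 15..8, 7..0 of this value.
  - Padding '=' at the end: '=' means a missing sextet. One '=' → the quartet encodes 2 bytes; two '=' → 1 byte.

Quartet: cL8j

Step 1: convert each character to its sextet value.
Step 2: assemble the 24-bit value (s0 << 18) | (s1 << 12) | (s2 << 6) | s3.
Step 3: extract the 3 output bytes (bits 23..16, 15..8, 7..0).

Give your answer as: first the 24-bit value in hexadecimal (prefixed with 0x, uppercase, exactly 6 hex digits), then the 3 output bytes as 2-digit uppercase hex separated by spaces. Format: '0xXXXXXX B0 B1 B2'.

Sextets: c=28, L=11, 8=60, j=35
24-bit: (28<<18) | (11<<12) | (60<<6) | 35
      = 0x700000 | 0x00B000 | 0x000F00 | 0x000023
      = 0x70BF23
Bytes: (v>>16)&0xFF=70, (v>>8)&0xFF=BF, v&0xFF=23

Answer: 0x70BF23 70 BF 23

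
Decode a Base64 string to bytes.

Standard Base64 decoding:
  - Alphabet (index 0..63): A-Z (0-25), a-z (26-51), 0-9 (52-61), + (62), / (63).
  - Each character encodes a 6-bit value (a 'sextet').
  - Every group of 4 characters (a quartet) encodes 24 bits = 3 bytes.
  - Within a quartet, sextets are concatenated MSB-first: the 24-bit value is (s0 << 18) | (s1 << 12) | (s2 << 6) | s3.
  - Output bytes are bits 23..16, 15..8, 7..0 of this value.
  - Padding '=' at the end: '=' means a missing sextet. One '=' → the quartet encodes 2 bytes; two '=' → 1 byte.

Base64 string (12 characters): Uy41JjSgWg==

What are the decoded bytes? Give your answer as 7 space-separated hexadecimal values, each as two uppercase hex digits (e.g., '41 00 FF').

After char 0 ('U'=20): chars_in_quartet=1 acc=0x14 bytes_emitted=0
After char 1 ('y'=50): chars_in_quartet=2 acc=0x532 bytes_emitted=0
After char 2 ('4'=56): chars_in_quartet=3 acc=0x14CB8 bytes_emitted=0
After char 3 ('1'=53): chars_in_quartet=4 acc=0x532E35 -> emit 53 2E 35, reset; bytes_emitted=3
After char 4 ('J'=9): chars_in_quartet=1 acc=0x9 bytes_emitted=3
After char 5 ('j'=35): chars_in_quartet=2 acc=0x263 bytes_emitted=3
After char 6 ('S'=18): chars_in_quartet=3 acc=0x98D2 bytes_emitted=3
After char 7 ('g'=32): chars_in_quartet=4 acc=0x2634A0 -> emit 26 34 A0, reset; bytes_emitted=6
After char 8 ('W'=22): chars_in_quartet=1 acc=0x16 bytes_emitted=6
After char 9 ('g'=32): chars_in_quartet=2 acc=0x5A0 bytes_emitted=6
Padding '==': partial quartet acc=0x5A0 -> emit 5A; bytes_emitted=7

Answer: 53 2E 35 26 34 A0 5A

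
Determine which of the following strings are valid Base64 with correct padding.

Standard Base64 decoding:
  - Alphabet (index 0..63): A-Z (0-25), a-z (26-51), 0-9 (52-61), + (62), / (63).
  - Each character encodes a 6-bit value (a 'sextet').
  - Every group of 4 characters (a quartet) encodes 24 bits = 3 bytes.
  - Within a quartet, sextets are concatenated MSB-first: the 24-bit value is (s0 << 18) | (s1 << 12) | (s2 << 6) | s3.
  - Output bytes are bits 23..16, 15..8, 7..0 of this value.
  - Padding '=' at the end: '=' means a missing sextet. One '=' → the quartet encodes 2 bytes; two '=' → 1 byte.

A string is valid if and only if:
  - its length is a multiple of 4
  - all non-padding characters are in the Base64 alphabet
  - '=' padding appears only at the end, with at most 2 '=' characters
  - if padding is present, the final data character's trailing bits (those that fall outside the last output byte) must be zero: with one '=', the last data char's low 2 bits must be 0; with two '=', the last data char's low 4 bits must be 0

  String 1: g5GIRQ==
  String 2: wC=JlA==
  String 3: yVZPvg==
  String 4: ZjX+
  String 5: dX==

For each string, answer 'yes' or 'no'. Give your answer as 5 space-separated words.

Answer: yes no yes yes no

Derivation:
String 1: 'g5GIRQ==' → valid
String 2: 'wC=JlA==' → invalid (bad char(s): ['=']; '=' in middle)
String 3: 'yVZPvg==' → valid
String 4: 'ZjX+' → valid
String 5: 'dX==' → invalid (bad trailing bits)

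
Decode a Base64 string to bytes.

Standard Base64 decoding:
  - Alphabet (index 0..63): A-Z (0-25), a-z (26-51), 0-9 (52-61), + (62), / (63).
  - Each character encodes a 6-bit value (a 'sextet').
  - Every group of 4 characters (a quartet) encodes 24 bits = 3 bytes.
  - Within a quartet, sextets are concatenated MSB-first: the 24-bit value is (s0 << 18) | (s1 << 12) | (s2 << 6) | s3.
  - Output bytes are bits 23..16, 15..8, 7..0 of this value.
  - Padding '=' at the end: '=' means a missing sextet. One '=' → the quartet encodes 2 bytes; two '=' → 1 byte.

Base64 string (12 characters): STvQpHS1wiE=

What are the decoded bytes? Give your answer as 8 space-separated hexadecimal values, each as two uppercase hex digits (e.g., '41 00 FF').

After char 0 ('S'=18): chars_in_quartet=1 acc=0x12 bytes_emitted=0
After char 1 ('T'=19): chars_in_quartet=2 acc=0x493 bytes_emitted=0
After char 2 ('v'=47): chars_in_quartet=3 acc=0x124EF bytes_emitted=0
After char 3 ('Q'=16): chars_in_quartet=4 acc=0x493BD0 -> emit 49 3B D0, reset; bytes_emitted=3
After char 4 ('p'=41): chars_in_quartet=1 acc=0x29 bytes_emitted=3
After char 5 ('H'=7): chars_in_quartet=2 acc=0xA47 bytes_emitted=3
After char 6 ('S'=18): chars_in_quartet=3 acc=0x291D2 bytes_emitted=3
After char 7 ('1'=53): chars_in_quartet=4 acc=0xA474B5 -> emit A4 74 B5, reset; bytes_emitted=6
After char 8 ('w'=48): chars_in_quartet=1 acc=0x30 bytes_emitted=6
After char 9 ('i'=34): chars_in_quartet=2 acc=0xC22 bytes_emitted=6
After char 10 ('E'=4): chars_in_quartet=3 acc=0x30884 bytes_emitted=6
Padding '=': partial quartet acc=0x30884 -> emit C2 21; bytes_emitted=8

Answer: 49 3B D0 A4 74 B5 C2 21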